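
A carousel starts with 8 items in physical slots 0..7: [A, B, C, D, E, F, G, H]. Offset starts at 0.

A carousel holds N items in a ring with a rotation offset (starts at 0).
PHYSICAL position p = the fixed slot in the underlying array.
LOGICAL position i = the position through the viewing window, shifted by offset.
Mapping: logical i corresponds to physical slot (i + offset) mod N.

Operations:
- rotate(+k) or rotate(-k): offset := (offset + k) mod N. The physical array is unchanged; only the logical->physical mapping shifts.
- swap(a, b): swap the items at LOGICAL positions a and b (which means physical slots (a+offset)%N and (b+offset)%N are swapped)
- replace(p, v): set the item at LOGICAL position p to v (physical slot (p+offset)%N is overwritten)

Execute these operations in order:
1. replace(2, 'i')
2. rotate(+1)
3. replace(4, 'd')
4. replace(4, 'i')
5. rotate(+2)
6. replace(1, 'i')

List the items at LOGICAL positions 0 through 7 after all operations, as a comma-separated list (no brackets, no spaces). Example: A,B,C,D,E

After op 1 (replace(2, 'i')): offset=0, physical=[A,B,i,D,E,F,G,H], logical=[A,B,i,D,E,F,G,H]
After op 2 (rotate(+1)): offset=1, physical=[A,B,i,D,E,F,G,H], logical=[B,i,D,E,F,G,H,A]
After op 3 (replace(4, 'd')): offset=1, physical=[A,B,i,D,E,d,G,H], logical=[B,i,D,E,d,G,H,A]
After op 4 (replace(4, 'i')): offset=1, physical=[A,B,i,D,E,i,G,H], logical=[B,i,D,E,i,G,H,A]
After op 5 (rotate(+2)): offset=3, physical=[A,B,i,D,E,i,G,H], logical=[D,E,i,G,H,A,B,i]
After op 6 (replace(1, 'i')): offset=3, physical=[A,B,i,D,i,i,G,H], logical=[D,i,i,G,H,A,B,i]

Answer: D,i,i,G,H,A,B,i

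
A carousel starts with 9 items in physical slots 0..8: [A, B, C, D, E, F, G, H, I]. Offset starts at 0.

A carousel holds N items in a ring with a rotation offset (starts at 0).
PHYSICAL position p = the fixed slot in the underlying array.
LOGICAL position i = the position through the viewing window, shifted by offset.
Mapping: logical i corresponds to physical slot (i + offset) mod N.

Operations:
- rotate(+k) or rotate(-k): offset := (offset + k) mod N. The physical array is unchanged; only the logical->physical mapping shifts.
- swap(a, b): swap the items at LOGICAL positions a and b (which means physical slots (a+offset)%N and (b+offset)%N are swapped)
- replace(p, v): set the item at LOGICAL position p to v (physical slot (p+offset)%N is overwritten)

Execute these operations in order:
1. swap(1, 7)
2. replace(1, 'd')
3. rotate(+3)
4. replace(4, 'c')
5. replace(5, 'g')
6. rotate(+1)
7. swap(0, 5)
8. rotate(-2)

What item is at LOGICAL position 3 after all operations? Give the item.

Answer: F

Derivation:
After op 1 (swap(1, 7)): offset=0, physical=[A,H,C,D,E,F,G,B,I], logical=[A,H,C,D,E,F,G,B,I]
After op 2 (replace(1, 'd')): offset=0, physical=[A,d,C,D,E,F,G,B,I], logical=[A,d,C,D,E,F,G,B,I]
After op 3 (rotate(+3)): offset=3, physical=[A,d,C,D,E,F,G,B,I], logical=[D,E,F,G,B,I,A,d,C]
After op 4 (replace(4, 'c')): offset=3, physical=[A,d,C,D,E,F,G,c,I], logical=[D,E,F,G,c,I,A,d,C]
After op 5 (replace(5, 'g')): offset=3, physical=[A,d,C,D,E,F,G,c,g], logical=[D,E,F,G,c,g,A,d,C]
After op 6 (rotate(+1)): offset=4, physical=[A,d,C,D,E,F,G,c,g], logical=[E,F,G,c,g,A,d,C,D]
After op 7 (swap(0, 5)): offset=4, physical=[E,d,C,D,A,F,G,c,g], logical=[A,F,G,c,g,E,d,C,D]
After op 8 (rotate(-2)): offset=2, physical=[E,d,C,D,A,F,G,c,g], logical=[C,D,A,F,G,c,g,E,d]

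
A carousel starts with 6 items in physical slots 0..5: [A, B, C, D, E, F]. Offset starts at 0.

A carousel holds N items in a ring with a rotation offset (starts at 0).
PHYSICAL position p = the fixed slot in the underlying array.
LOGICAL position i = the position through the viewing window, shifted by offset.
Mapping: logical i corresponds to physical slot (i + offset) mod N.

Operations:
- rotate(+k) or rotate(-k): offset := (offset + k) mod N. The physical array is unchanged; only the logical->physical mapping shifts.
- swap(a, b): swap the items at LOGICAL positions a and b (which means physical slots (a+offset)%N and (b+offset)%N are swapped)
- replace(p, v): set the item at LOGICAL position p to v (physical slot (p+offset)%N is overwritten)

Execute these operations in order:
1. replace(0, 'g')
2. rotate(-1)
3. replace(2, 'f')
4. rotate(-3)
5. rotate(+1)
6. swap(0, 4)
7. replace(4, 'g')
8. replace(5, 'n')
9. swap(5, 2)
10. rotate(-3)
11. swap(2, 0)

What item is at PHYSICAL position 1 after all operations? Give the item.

Answer: g

Derivation:
After op 1 (replace(0, 'g')): offset=0, physical=[g,B,C,D,E,F], logical=[g,B,C,D,E,F]
After op 2 (rotate(-1)): offset=5, physical=[g,B,C,D,E,F], logical=[F,g,B,C,D,E]
After op 3 (replace(2, 'f')): offset=5, physical=[g,f,C,D,E,F], logical=[F,g,f,C,D,E]
After op 4 (rotate(-3)): offset=2, physical=[g,f,C,D,E,F], logical=[C,D,E,F,g,f]
After op 5 (rotate(+1)): offset=3, physical=[g,f,C,D,E,F], logical=[D,E,F,g,f,C]
After op 6 (swap(0, 4)): offset=3, physical=[g,D,C,f,E,F], logical=[f,E,F,g,D,C]
After op 7 (replace(4, 'g')): offset=3, physical=[g,g,C,f,E,F], logical=[f,E,F,g,g,C]
After op 8 (replace(5, 'n')): offset=3, physical=[g,g,n,f,E,F], logical=[f,E,F,g,g,n]
After op 9 (swap(5, 2)): offset=3, physical=[g,g,F,f,E,n], logical=[f,E,n,g,g,F]
After op 10 (rotate(-3)): offset=0, physical=[g,g,F,f,E,n], logical=[g,g,F,f,E,n]
After op 11 (swap(2, 0)): offset=0, physical=[F,g,g,f,E,n], logical=[F,g,g,f,E,n]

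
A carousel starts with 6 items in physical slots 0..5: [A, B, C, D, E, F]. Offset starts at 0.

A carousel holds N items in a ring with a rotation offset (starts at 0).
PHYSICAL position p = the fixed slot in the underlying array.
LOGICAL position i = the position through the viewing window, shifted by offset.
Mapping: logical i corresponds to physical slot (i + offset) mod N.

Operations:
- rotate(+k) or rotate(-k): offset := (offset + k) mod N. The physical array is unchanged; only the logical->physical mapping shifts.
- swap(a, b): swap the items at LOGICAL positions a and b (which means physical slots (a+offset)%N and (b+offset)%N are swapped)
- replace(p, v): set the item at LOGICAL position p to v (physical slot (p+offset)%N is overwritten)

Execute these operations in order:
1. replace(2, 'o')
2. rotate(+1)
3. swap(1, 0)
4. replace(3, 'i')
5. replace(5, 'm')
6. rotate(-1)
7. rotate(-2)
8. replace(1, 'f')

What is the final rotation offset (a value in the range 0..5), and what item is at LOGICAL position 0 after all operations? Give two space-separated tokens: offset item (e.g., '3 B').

Answer: 4 i

Derivation:
After op 1 (replace(2, 'o')): offset=0, physical=[A,B,o,D,E,F], logical=[A,B,o,D,E,F]
After op 2 (rotate(+1)): offset=1, physical=[A,B,o,D,E,F], logical=[B,o,D,E,F,A]
After op 3 (swap(1, 0)): offset=1, physical=[A,o,B,D,E,F], logical=[o,B,D,E,F,A]
After op 4 (replace(3, 'i')): offset=1, physical=[A,o,B,D,i,F], logical=[o,B,D,i,F,A]
After op 5 (replace(5, 'm')): offset=1, physical=[m,o,B,D,i,F], logical=[o,B,D,i,F,m]
After op 6 (rotate(-1)): offset=0, physical=[m,o,B,D,i,F], logical=[m,o,B,D,i,F]
After op 7 (rotate(-2)): offset=4, physical=[m,o,B,D,i,F], logical=[i,F,m,o,B,D]
After op 8 (replace(1, 'f')): offset=4, physical=[m,o,B,D,i,f], logical=[i,f,m,o,B,D]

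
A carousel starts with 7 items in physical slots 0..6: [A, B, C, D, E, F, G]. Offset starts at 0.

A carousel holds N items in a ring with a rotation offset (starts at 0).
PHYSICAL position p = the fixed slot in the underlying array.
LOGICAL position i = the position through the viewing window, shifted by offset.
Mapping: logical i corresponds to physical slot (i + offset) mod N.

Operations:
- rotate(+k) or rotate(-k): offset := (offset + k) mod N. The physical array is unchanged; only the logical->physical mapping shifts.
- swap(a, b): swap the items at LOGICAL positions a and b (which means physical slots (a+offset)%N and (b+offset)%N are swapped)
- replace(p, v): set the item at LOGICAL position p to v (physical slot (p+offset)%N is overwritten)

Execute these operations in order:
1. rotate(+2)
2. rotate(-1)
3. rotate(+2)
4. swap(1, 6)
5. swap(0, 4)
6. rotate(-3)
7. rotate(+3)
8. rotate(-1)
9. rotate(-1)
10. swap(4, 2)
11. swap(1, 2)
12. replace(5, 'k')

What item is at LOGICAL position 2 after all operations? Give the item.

Answer: E

Derivation:
After op 1 (rotate(+2)): offset=2, physical=[A,B,C,D,E,F,G], logical=[C,D,E,F,G,A,B]
After op 2 (rotate(-1)): offset=1, physical=[A,B,C,D,E,F,G], logical=[B,C,D,E,F,G,A]
After op 3 (rotate(+2)): offset=3, physical=[A,B,C,D,E,F,G], logical=[D,E,F,G,A,B,C]
After op 4 (swap(1, 6)): offset=3, physical=[A,B,E,D,C,F,G], logical=[D,C,F,G,A,B,E]
After op 5 (swap(0, 4)): offset=3, physical=[D,B,E,A,C,F,G], logical=[A,C,F,G,D,B,E]
After op 6 (rotate(-3)): offset=0, physical=[D,B,E,A,C,F,G], logical=[D,B,E,A,C,F,G]
After op 7 (rotate(+3)): offset=3, physical=[D,B,E,A,C,F,G], logical=[A,C,F,G,D,B,E]
After op 8 (rotate(-1)): offset=2, physical=[D,B,E,A,C,F,G], logical=[E,A,C,F,G,D,B]
After op 9 (rotate(-1)): offset=1, physical=[D,B,E,A,C,F,G], logical=[B,E,A,C,F,G,D]
After op 10 (swap(4, 2)): offset=1, physical=[D,B,E,F,C,A,G], logical=[B,E,F,C,A,G,D]
After op 11 (swap(1, 2)): offset=1, physical=[D,B,F,E,C,A,G], logical=[B,F,E,C,A,G,D]
After op 12 (replace(5, 'k')): offset=1, physical=[D,B,F,E,C,A,k], logical=[B,F,E,C,A,k,D]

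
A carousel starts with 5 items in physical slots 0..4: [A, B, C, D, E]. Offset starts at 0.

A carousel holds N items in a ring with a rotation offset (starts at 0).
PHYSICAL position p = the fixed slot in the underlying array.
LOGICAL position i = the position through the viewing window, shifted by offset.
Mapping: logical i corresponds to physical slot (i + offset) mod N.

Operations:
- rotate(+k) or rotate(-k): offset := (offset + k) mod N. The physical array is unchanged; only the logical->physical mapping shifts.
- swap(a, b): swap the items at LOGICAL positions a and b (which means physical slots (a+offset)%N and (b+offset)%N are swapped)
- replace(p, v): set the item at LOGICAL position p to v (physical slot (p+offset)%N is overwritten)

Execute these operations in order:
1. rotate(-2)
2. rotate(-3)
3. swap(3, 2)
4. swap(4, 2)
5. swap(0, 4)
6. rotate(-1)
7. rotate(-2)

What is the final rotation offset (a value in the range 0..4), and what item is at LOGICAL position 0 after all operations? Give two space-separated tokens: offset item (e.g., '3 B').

Answer: 2 E

Derivation:
After op 1 (rotate(-2)): offset=3, physical=[A,B,C,D,E], logical=[D,E,A,B,C]
After op 2 (rotate(-3)): offset=0, physical=[A,B,C,D,E], logical=[A,B,C,D,E]
After op 3 (swap(3, 2)): offset=0, physical=[A,B,D,C,E], logical=[A,B,D,C,E]
After op 4 (swap(4, 2)): offset=0, physical=[A,B,E,C,D], logical=[A,B,E,C,D]
After op 5 (swap(0, 4)): offset=0, physical=[D,B,E,C,A], logical=[D,B,E,C,A]
After op 6 (rotate(-1)): offset=4, physical=[D,B,E,C,A], logical=[A,D,B,E,C]
After op 7 (rotate(-2)): offset=2, physical=[D,B,E,C,A], logical=[E,C,A,D,B]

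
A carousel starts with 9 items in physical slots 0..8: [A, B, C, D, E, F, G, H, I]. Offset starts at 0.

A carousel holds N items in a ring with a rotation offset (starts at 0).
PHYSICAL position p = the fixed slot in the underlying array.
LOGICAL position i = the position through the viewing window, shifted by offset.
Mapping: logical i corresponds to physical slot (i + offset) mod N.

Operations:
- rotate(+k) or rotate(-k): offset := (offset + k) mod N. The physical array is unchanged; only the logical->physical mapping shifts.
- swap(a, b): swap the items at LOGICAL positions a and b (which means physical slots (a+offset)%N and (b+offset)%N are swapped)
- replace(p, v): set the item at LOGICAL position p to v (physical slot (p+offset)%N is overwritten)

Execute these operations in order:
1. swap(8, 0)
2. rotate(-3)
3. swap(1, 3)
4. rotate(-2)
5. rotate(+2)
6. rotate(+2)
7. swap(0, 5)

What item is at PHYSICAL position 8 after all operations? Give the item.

Answer: E

Derivation:
After op 1 (swap(8, 0)): offset=0, physical=[I,B,C,D,E,F,G,H,A], logical=[I,B,C,D,E,F,G,H,A]
After op 2 (rotate(-3)): offset=6, physical=[I,B,C,D,E,F,G,H,A], logical=[G,H,A,I,B,C,D,E,F]
After op 3 (swap(1, 3)): offset=6, physical=[H,B,C,D,E,F,G,I,A], logical=[G,I,A,H,B,C,D,E,F]
After op 4 (rotate(-2)): offset=4, physical=[H,B,C,D,E,F,G,I,A], logical=[E,F,G,I,A,H,B,C,D]
After op 5 (rotate(+2)): offset=6, physical=[H,B,C,D,E,F,G,I,A], logical=[G,I,A,H,B,C,D,E,F]
After op 6 (rotate(+2)): offset=8, physical=[H,B,C,D,E,F,G,I,A], logical=[A,H,B,C,D,E,F,G,I]
After op 7 (swap(0, 5)): offset=8, physical=[H,B,C,D,A,F,G,I,E], logical=[E,H,B,C,D,A,F,G,I]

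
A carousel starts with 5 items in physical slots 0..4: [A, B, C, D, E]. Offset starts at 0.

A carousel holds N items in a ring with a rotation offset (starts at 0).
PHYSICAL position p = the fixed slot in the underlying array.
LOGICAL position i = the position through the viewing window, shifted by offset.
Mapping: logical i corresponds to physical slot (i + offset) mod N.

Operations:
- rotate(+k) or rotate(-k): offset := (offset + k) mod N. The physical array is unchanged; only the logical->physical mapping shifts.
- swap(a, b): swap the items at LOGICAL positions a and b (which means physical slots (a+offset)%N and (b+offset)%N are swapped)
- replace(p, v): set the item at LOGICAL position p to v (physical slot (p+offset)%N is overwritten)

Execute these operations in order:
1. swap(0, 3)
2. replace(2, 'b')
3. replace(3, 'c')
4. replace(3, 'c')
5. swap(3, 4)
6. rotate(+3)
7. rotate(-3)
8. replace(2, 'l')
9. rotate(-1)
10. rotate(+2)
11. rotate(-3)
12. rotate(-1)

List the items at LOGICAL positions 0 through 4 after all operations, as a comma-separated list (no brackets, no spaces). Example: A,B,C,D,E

After op 1 (swap(0, 3)): offset=0, physical=[D,B,C,A,E], logical=[D,B,C,A,E]
After op 2 (replace(2, 'b')): offset=0, physical=[D,B,b,A,E], logical=[D,B,b,A,E]
After op 3 (replace(3, 'c')): offset=0, physical=[D,B,b,c,E], logical=[D,B,b,c,E]
After op 4 (replace(3, 'c')): offset=0, physical=[D,B,b,c,E], logical=[D,B,b,c,E]
After op 5 (swap(3, 4)): offset=0, physical=[D,B,b,E,c], logical=[D,B,b,E,c]
After op 6 (rotate(+3)): offset=3, physical=[D,B,b,E,c], logical=[E,c,D,B,b]
After op 7 (rotate(-3)): offset=0, physical=[D,B,b,E,c], logical=[D,B,b,E,c]
After op 8 (replace(2, 'l')): offset=0, physical=[D,B,l,E,c], logical=[D,B,l,E,c]
After op 9 (rotate(-1)): offset=4, physical=[D,B,l,E,c], logical=[c,D,B,l,E]
After op 10 (rotate(+2)): offset=1, physical=[D,B,l,E,c], logical=[B,l,E,c,D]
After op 11 (rotate(-3)): offset=3, physical=[D,B,l,E,c], logical=[E,c,D,B,l]
After op 12 (rotate(-1)): offset=2, physical=[D,B,l,E,c], logical=[l,E,c,D,B]

Answer: l,E,c,D,B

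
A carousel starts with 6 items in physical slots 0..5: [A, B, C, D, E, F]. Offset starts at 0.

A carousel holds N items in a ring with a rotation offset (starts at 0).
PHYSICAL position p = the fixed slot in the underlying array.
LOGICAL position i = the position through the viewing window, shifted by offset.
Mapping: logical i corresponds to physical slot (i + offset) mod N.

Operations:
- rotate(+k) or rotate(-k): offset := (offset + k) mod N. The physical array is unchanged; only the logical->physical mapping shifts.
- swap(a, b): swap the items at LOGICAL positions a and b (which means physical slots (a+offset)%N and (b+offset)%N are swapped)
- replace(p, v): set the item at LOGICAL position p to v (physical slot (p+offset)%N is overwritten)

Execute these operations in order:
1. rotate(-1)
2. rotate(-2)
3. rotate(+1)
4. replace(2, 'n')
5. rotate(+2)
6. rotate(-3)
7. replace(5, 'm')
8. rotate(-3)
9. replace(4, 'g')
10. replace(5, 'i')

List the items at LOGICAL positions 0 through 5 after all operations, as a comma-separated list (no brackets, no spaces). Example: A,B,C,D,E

Answer: n,B,m,D,g,i

Derivation:
After op 1 (rotate(-1)): offset=5, physical=[A,B,C,D,E,F], logical=[F,A,B,C,D,E]
After op 2 (rotate(-2)): offset=3, physical=[A,B,C,D,E,F], logical=[D,E,F,A,B,C]
After op 3 (rotate(+1)): offset=4, physical=[A,B,C,D,E,F], logical=[E,F,A,B,C,D]
After op 4 (replace(2, 'n')): offset=4, physical=[n,B,C,D,E,F], logical=[E,F,n,B,C,D]
After op 5 (rotate(+2)): offset=0, physical=[n,B,C,D,E,F], logical=[n,B,C,D,E,F]
After op 6 (rotate(-3)): offset=3, physical=[n,B,C,D,E,F], logical=[D,E,F,n,B,C]
After op 7 (replace(5, 'm')): offset=3, physical=[n,B,m,D,E,F], logical=[D,E,F,n,B,m]
After op 8 (rotate(-3)): offset=0, physical=[n,B,m,D,E,F], logical=[n,B,m,D,E,F]
After op 9 (replace(4, 'g')): offset=0, physical=[n,B,m,D,g,F], logical=[n,B,m,D,g,F]
After op 10 (replace(5, 'i')): offset=0, physical=[n,B,m,D,g,i], logical=[n,B,m,D,g,i]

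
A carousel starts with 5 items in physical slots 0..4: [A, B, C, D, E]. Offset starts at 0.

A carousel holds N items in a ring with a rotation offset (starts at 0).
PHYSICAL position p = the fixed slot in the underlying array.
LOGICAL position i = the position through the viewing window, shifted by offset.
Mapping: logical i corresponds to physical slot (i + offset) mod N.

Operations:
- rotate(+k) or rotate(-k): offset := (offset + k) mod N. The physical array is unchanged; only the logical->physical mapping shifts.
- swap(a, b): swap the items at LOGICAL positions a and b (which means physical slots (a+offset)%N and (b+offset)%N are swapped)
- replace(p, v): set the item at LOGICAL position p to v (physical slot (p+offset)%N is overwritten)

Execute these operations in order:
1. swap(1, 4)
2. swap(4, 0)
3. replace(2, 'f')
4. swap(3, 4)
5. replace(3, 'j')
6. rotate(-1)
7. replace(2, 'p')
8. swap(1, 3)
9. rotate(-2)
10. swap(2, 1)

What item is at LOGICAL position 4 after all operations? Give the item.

After op 1 (swap(1, 4)): offset=0, physical=[A,E,C,D,B], logical=[A,E,C,D,B]
After op 2 (swap(4, 0)): offset=0, physical=[B,E,C,D,A], logical=[B,E,C,D,A]
After op 3 (replace(2, 'f')): offset=0, physical=[B,E,f,D,A], logical=[B,E,f,D,A]
After op 4 (swap(3, 4)): offset=0, physical=[B,E,f,A,D], logical=[B,E,f,A,D]
After op 5 (replace(3, 'j')): offset=0, physical=[B,E,f,j,D], logical=[B,E,f,j,D]
After op 6 (rotate(-1)): offset=4, physical=[B,E,f,j,D], logical=[D,B,E,f,j]
After op 7 (replace(2, 'p')): offset=4, physical=[B,p,f,j,D], logical=[D,B,p,f,j]
After op 8 (swap(1, 3)): offset=4, physical=[f,p,B,j,D], logical=[D,f,p,B,j]
After op 9 (rotate(-2)): offset=2, physical=[f,p,B,j,D], logical=[B,j,D,f,p]
After op 10 (swap(2, 1)): offset=2, physical=[f,p,B,D,j], logical=[B,D,j,f,p]

Answer: p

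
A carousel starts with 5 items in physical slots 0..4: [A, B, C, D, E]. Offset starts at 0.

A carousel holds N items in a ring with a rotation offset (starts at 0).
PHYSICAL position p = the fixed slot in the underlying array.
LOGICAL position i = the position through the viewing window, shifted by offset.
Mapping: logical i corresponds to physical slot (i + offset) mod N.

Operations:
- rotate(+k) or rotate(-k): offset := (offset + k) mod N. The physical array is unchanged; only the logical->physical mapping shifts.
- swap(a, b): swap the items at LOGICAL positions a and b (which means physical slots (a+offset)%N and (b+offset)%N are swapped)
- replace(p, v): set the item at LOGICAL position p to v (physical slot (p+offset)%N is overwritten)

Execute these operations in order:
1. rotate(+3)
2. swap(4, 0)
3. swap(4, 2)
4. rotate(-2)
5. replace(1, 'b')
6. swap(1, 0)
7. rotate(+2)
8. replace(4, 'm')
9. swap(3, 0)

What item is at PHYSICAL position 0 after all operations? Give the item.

Answer: D

Derivation:
After op 1 (rotate(+3)): offset=3, physical=[A,B,C,D,E], logical=[D,E,A,B,C]
After op 2 (swap(4, 0)): offset=3, physical=[A,B,D,C,E], logical=[C,E,A,B,D]
After op 3 (swap(4, 2)): offset=3, physical=[D,B,A,C,E], logical=[C,E,D,B,A]
After op 4 (rotate(-2)): offset=1, physical=[D,B,A,C,E], logical=[B,A,C,E,D]
After op 5 (replace(1, 'b')): offset=1, physical=[D,B,b,C,E], logical=[B,b,C,E,D]
After op 6 (swap(1, 0)): offset=1, physical=[D,b,B,C,E], logical=[b,B,C,E,D]
After op 7 (rotate(+2)): offset=3, physical=[D,b,B,C,E], logical=[C,E,D,b,B]
After op 8 (replace(4, 'm')): offset=3, physical=[D,b,m,C,E], logical=[C,E,D,b,m]
After op 9 (swap(3, 0)): offset=3, physical=[D,C,m,b,E], logical=[b,E,D,C,m]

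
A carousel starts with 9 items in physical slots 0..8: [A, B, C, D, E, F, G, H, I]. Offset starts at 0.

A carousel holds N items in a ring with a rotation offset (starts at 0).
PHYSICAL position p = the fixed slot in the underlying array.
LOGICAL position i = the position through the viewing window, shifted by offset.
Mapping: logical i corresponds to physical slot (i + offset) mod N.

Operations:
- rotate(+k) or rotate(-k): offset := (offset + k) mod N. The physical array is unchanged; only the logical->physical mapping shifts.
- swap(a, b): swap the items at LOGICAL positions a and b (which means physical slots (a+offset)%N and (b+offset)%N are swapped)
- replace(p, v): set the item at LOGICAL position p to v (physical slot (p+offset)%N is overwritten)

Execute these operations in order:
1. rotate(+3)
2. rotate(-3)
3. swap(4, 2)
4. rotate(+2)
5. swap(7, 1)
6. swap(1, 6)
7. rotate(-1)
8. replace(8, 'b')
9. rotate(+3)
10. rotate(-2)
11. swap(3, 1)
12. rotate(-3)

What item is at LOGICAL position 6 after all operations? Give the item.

After op 1 (rotate(+3)): offset=3, physical=[A,B,C,D,E,F,G,H,I], logical=[D,E,F,G,H,I,A,B,C]
After op 2 (rotate(-3)): offset=0, physical=[A,B,C,D,E,F,G,H,I], logical=[A,B,C,D,E,F,G,H,I]
After op 3 (swap(4, 2)): offset=0, physical=[A,B,E,D,C,F,G,H,I], logical=[A,B,E,D,C,F,G,H,I]
After op 4 (rotate(+2)): offset=2, physical=[A,B,E,D,C,F,G,H,I], logical=[E,D,C,F,G,H,I,A,B]
After op 5 (swap(7, 1)): offset=2, physical=[D,B,E,A,C,F,G,H,I], logical=[E,A,C,F,G,H,I,D,B]
After op 6 (swap(1, 6)): offset=2, physical=[D,B,E,I,C,F,G,H,A], logical=[E,I,C,F,G,H,A,D,B]
After op 7 (rotate(-1)): offset=1, physical=[D,B,E,I,C,F,G,H,A], logical=[B,E,I,C,F,G,H,A,D]
After op 8 (replace(8, 'b')): offset=1, physical=[b,B,E,I,C,F,G,H,A], logical=[B,E,I,C,F,G,H,A,b]
After op 9 (rotate(+3)): offset=4, physical=[b,B,E,I,C,F,G,H,A], logical=[C,F,G,H,A,b,B,E,I]
After op 10 (rotate(-2)): offset=2, physical=[b,B,E,I,C,F,G,H,A], logical=[E,I,C,F,G,H,A,b,B]
After op 11 (swap(3, 1)): offset=2, physical=[b,B,E,F,C,I,G,H,A], logical=[E,F,C,I,G,H,A,b,B]
After op 12 (rotate(-3)): offset=8, physical=[b,B,E,F,C,I,G,H,A], logical=[A,b,B,E,F,C,I,G,H]

Answer: I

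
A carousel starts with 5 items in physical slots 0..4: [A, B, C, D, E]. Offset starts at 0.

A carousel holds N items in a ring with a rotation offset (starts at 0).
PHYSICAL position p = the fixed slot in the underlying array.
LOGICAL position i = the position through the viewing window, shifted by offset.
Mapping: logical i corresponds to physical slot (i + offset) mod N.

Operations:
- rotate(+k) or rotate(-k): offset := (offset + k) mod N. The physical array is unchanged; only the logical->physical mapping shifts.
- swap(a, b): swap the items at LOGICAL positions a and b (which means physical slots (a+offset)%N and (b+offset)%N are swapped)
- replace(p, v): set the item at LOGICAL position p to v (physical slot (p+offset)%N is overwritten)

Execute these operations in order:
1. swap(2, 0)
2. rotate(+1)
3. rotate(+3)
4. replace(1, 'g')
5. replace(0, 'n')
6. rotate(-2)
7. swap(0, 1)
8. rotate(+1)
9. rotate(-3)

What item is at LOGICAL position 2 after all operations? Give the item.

After op 1 (swap(2, 0)): offset=0, physical=[C,B,A,D,E], logical=[C,B,A,D,E]
After op 2 (rotate(+1)): offset=1, physical=[C,B,A,D,E], logical=[B,A,D,E,C]
After op 3 (rotate(+3)): offset=4, physical=[C,B,A,D,E], logical=[E,C,B,A,D]
After op 4 (replace(1, 'g')): offset=4, physical=[g,B,A,D,E], logical=[E,g,B,A,D]
After op 5 (replace(0, 'n')): offset=4, physical=[g,B,A,D,n], logical=[n,g,B,A,D]
After op 6 (rotate(-2)): offset=2, physical=[g,B,A,D,n], logical=[A,D,n,g,B]
After op 7 (swap(0, 1)): offset=2, physical=[g,B,D,A,n], logical=[D,A,n,g,B]
After op 8 (rotate(+1)): offset=3, physical=[g,B,D,A,n], logical=[A,n,g,B,D]
After op 9 (rotate(-3)): offset=0, physical=[g,B,D,A,n], logical=[g,B,D,A,n]

Answer: D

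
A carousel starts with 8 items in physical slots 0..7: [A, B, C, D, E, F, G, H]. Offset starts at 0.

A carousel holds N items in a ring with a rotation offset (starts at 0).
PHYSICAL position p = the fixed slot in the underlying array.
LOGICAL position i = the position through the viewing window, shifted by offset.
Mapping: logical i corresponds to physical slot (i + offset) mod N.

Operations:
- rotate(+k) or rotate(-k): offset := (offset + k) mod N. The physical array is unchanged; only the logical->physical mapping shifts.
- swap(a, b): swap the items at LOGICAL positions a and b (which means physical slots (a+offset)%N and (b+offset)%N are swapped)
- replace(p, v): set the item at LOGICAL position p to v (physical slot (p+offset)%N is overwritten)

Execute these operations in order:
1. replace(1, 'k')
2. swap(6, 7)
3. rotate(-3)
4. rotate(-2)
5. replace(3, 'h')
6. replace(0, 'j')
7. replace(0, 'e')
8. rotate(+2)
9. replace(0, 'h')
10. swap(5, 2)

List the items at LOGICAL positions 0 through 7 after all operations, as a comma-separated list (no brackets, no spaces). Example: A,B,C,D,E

After op 1 (replace(1, 'k')): offset=0, physical=[A,k,C,D,E,F,G,H], logical=[A,k,C,D,E,F,G,H]
After op 2 (swap(6, 7)): offset=0, physical=[A,k,C,D,E,F,H,G], logical=[A,k,C,D,E,F,H,G]
After op 3 (rotate(-3)): offset=5, physical=[A,k,C,D,E,F,H,G], logical=[F,H,G,A,k,C,D,E]
After op 4 (rotate(-2)): offset=3, physical=[A,k,C,D,E,F,H,G], logical=[D,E,F,H,G,A,k,C]
After op 5 (replace(3, 'h')): offset=3, physical=[A,k,C,D,E,F,h,G], logical=[D,E,F,h,G,A,k,C]
After op 6 (replace(0, 'j')): offset=3, physical=[A,k,C,j,E,F,h,G], logical=[j,E,F,h,G,A,k,C]
After op 7 (replace(0, 'e')): offset=3, physical=[A,k,C,e,E,F,h,G], logical=[e,E,F,h,G,A,k,C]
After op 8 (rotate(+2)): offset=5, physical=[A,k,C,e,E,F,h,G], logical=[F,h,G,A,k,C,e,E]
After op 9 (replace(0, 'h')): offset=5, physical=[A,k,C,e,E,h,h,G], logical=[h,h,G,A,k,C,e,E]
After op 10 (swap(5, 2)): offset=5, physical=[A,k,G,e,E,h,h,C], logical=[h,h,C,A,k,G,e,E]

Answer: h,h,C,A,k,G,e,E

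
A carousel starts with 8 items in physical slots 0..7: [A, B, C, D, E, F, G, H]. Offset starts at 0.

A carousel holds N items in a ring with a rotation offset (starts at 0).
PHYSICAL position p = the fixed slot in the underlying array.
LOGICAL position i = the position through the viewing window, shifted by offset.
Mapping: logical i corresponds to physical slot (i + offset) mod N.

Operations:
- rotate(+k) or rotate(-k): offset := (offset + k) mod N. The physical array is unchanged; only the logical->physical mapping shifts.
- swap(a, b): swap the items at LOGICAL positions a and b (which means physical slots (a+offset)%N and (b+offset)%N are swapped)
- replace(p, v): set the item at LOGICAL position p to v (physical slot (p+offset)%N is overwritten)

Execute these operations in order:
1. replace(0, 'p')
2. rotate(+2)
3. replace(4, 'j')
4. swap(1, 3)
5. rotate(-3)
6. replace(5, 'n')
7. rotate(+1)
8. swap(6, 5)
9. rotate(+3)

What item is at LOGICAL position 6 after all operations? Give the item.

After op 1 (replace(0, 'p')): offset=0, physical=[p,B,C,D,E,F,G,H], logical=[p,B,C,D,E,F,G,H]
After op 2 (rotate(+2)): offset=2, physical=[p,B,C,D,E,F,G,H], logical=[C,D,E,F,G,H,p,B]
After op 3 (replace(4, 'j')): offset=2, physical=[p,B,C,D,E,F,j,H], logical=[C,D,E,F,j,H,p,B]
After op 4 (swap(1, 3)): offset=2, physical=[p,B,C,F,E,D,j,H], logical=[C,F,E,D,j,H,p,B]
After op 5 (rotate(-3)): offset=7, physical=[p,B,C,F,E,D,j,H], logical=[H,p,B,C,F,E,D,j]
After op 6 (replace(5, 'n')): offset=7, physical=[p,B,C,F,n,D,j,H], logical=[H,p,B,C,F,n,D,j]
After op 7 (rotate(+1)): offset=0, physical=[p,B,C,F,n,D,j,H], logical=[p,B,C,F,n,D,j,H]
After op 8 (swap(6, 5)): offset=0, physical=[p,B,C,F,n,j,D,H], logical=[p,B,C,F,n,j,D,H]
After op 9 (rotate(+3)): offset=3, physical=[p,B,C,F,n,j,D,H], logical=[F,n,j,D,H,p,B,C]

Answer: B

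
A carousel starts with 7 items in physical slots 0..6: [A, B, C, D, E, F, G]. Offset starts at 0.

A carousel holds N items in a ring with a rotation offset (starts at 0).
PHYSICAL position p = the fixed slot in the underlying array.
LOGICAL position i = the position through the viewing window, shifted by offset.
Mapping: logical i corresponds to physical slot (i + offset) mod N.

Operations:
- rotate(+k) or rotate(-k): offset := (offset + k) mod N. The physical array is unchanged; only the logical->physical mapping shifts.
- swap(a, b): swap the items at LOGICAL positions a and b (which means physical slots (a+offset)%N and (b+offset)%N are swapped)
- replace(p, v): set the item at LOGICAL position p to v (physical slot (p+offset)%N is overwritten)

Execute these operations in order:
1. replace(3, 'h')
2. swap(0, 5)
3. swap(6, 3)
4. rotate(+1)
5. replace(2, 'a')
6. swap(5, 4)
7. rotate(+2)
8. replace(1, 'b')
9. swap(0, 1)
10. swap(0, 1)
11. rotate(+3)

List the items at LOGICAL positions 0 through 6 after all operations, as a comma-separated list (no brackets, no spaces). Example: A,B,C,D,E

After op 1 (replace(3, 'h')): offset=0, physical=[A,B,C,h,E,F,G], logical=[A,B,C,h,E,F,G]
After op 2 (swap(0, 5)): offset=0, physical=[F,B,C,h,E,A,G], logical=[F,B,C,h,E,A,G]
After op 3 (swap(6, 3)): offset=0, physical=[F,B,C,G,E,A,h], logical=[F,B,C,G,E,A,h]
After op 4 (rotate(+1)): offset=1, physical=[F,B,C,G,E,A,h], logical=[B,C,G,E,A,h,F]
After op 5 (replace(2, 'a')): offset=1, physical=[F,B,C,a,E,A,h], logical=[B,C,a,E,A,h,F]
After op 6 (swap(5, 4)): offset=1, physical=[F,B,C,a,E,h,A], logical=[B,C,a,E,h,A,F]
After op 7 (rotate(+2)): offset=3, physical=[F,B,C,a,E,h,A], logical=[a,E,h,A,F,B,C]
After op 8 (replace(1, 'b')): offset=3, physical=[F,B,C,a,b,h,A], logical=[a,b,h,A,F,B,C]
After op 9 (swap(0, 1)): offset=3, physical=[F,B,C,b,a,h,A], logical=[b,a,h,A,F,B,C]
After op 10 (swap(0, 1)): offset=3, physical=[F,B,C,a,b,h,A], logical=[a,b,h,A,F,B,C]
After op 11 (rotate(+3)): offset=6, physical=[F,B,C,a,b,h,A], logical=[A,F,B,C,a,b,h]

Answer: A,F,B,C,a,b,h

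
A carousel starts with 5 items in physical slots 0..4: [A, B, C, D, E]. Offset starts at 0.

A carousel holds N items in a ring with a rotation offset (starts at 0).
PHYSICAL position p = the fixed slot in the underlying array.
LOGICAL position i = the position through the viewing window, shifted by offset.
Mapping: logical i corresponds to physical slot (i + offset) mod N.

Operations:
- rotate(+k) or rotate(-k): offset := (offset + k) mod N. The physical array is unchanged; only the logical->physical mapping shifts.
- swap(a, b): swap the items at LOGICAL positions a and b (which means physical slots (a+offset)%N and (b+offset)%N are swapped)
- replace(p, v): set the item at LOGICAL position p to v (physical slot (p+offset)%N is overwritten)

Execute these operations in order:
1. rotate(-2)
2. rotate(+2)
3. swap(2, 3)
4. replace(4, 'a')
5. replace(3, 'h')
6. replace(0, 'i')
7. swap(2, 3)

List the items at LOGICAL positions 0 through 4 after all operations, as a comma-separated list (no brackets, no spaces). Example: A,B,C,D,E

After op 1 (rotate(-2)): offset=3, physical=[A,B,C,D,E], logical=[D,E,A,B,C]
After op 2 (rotate(+2)): offset=0, physical=[A,B,C,D,E], logical=[A,B,C,D,E]
After op 3 (swap(2, 3)): offset=0, physical=[A,B,D,C,E], logical=[A,B,D,C,E]
After op 4 (replace(4, 'a')): offset=0, physical=[A,B,D,C,a], logical=[A,B,D,C,a]
After op 5 (replace(3, 'h')): offset=0, physical=[A,B,D,h,a], logical=[A,B,D,h,a]
After op 6 (replace(0, 'i')): offset=0, physical=[i,B,D,h,a], logical=[i,B,D,h,a]
After op 7 (swap(2, 3)): offset=0, physical=[i,B,h,D,a], logical=[i,B,h,D,a]

Answer: i,B,h,D,a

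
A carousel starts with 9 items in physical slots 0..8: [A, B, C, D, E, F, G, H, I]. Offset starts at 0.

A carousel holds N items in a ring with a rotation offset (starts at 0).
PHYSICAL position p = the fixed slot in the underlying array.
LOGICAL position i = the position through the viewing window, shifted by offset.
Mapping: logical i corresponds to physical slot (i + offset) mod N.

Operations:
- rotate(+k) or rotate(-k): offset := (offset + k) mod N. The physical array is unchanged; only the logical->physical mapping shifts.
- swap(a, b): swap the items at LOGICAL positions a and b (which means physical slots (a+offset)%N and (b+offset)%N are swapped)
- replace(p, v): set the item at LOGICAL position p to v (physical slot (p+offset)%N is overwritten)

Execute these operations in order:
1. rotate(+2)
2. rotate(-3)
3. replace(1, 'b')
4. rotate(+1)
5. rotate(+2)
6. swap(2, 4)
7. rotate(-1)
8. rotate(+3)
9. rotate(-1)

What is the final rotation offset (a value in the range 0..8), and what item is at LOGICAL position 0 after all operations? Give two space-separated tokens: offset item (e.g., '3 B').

Answer: 3 D

Derivation:
After op 1 (rotate(+2)): offset=2, physical=[A,B,C,D,E,F,G,H,I], logical=[C,D,E,F,G,H,I,A,B]
After op 2 (rotate(-3)): offset=8, physical=[A,B,C,D,E,F,G,H,I], logical=[I,A,B,C,D,E,F,G,H]
After op 3 (replace(1, 'b')): offset=8, physical=[b,B,C,D,E,F,G,H,I], logical=[I,b,B,C,D,E,F,G,H]
After op 4 (rotate(+1)): offset=0, physical=[b,B,C,D,E,F,G,H,I], logical=[b,B,C,D,E,F,G,H,I]
After op 5 (rotate(+2)): offset=2, physical=[b,B,C,D,E,F,G,H,I], logical=[C,D,E,F,G,H,I,b,B]
After op 6 (swap(2, 4)): offset=2, physical=[b,B,C,D,G,F,E,H,I], logical=[C,D,G,F,E,H,I,b,B]
After op 7 (rotate(-1)): offset=1, physical=[b,B,C,D,G,F,E,H,I], logical=[B,C,D,G,F,E,H,I,b]
After op 8 (rotate(+3)): offset=4, physical=[b,B,C,D,G,F,E,H,I], logical=[G,F,E,H,I,b,B,C,D]
After op 9 (rotate(-1)): offset=3, physical=[b,B,C,D,G,F,E,H,I], logical=[D,G,F,E,H,I,b,B,C]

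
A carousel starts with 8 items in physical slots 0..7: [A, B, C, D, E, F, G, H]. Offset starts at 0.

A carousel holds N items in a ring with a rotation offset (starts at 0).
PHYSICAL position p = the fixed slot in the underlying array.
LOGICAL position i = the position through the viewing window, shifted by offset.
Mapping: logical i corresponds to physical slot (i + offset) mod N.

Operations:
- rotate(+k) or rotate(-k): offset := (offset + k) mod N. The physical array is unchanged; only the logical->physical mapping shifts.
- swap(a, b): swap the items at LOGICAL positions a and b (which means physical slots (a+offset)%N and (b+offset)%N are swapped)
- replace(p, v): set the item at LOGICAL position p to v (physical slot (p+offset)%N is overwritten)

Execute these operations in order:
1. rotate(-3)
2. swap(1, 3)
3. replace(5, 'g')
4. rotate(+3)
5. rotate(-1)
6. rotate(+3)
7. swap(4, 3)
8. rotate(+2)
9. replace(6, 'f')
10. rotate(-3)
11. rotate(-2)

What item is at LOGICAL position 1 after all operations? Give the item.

After op 1 (rotate(-3)): offset=5, physical=[A,B,C,D,E,F,G,H], logical=[F,G,H,A,B,C,D,E]
After op 2 (swap(1, 3)): offset=5, physical=[G,B,C,D,E,F,A,H], logical=[F,A,H,G,B,C,D,E]
After op 3 (replace(5, 'g')): offset=5, physical=[G,B,g,D,E,F,A,H], logical=[F,A,H,G,B,g,D,E]
After op 4 (rotate(+3)): offset=0, physical=[G,B,g,D,E,F,A,H], logical=[G,B,g,D,E,F,A,H]
After op 5 (rotate(-1)): offset=7, physical=[G,B,g,D,E,F,A,H], logical=[H,G,B,g,D,E,F,A]
After op 6 (rotate(+3)): offset=2, physical=[G,B,g,D,E,F,A,H], logical=[g,D,E,F,A,H,G,B]
After op 7 (swap(4, 3)): offset=2, physical=[G,B,g,D,E,A,F,H], logical=[g,D,E,A,F,H,G,B]
After op 8 (rotate(+2)): offset=4, physical=[G,B,g,D,E,A,F,H], logical=[E,A,F,H,G,B,g,D]
After op 9 (replace(6, 'f')): offset=4, physical=[G,B,f,D,E,A,F,H], logical=[E,A,F,H,G,B,f,D]
After op 10 (rotate(-3)): offset=1, physical=[G,B,f,D,E,A,F,H], logical=[B,f,D,E,A,F,H,G]
After op 11 (rotate(-2)): offset=7, physical=[G,B,f,D,E,A,F,H], logical=[H,G,B,f,D,E,A,F]

Answer: G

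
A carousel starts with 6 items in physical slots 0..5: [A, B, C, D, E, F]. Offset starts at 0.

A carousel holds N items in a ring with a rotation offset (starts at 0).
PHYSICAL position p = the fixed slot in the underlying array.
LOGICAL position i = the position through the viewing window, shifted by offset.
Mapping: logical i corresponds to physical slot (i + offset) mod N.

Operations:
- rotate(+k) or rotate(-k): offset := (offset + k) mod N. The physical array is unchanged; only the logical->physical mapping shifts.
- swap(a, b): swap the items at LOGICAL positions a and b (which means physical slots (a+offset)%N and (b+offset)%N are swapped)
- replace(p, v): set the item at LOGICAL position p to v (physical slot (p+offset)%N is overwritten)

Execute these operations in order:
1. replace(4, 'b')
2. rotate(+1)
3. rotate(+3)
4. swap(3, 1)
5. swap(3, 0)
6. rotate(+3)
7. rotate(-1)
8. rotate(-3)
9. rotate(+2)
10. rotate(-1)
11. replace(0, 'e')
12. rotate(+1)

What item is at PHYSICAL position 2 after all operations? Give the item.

Answer: C

Derivation:
After op 1 (replace(4, 'b')): offset=0, physical=[A,B,C,D,b,F], logical=[A,B,C,D,b,F]
After op 2 (rotate(+1)): offset=1, physical=[A,B,C,D,b,F], logical=[B,C,D,b,F,A]
After op 3 (rotate(+3)): offset=4, physical=[A,B,C,D,b,F], logical=[b,F,A,B,C,D]
After op 4 (swap(3, 1)): offset=4, physical=[A,F,C,D,b,B], logical=[b,B,A,F,C,D]
After op 5 (swap(3, 0)): offset=4, physical=[A,b,C,D,F,B], logical=[F,B,A,b,C,D]
After op 6 (rotate(+3)): offset=1, physical=[A,b,C,D,F,B], logical=[b,C,D,F,B,A]
After op 7 (rotate(-1)): offset=0, physical=[A,b,C,D,F,B], logical=[A,b,C,D,F,B]
After op 8 (rotate(-3)): offset=3, physical=[A,b,C,D,F,B], logical=[D,F,B,A,b,C]
After op 9 (rotate(+2)): offset=5, physical=[A,b,C,D,F,B], logical=[B,A,b,C,D,F]
After op 10 (rotate(-1)): offset=4, physical=[A,b,C,D,F,B], logical=[F,B,A,b,C,D]
After op 11 (replace(0, 'e')): offset=4, physical=[A,b,C,D,e,B], logical=[e,B,A,b,C,D]
After op 12 (rotate(+1)): offset=5, physical=[A,b,C,D,e,B], logical=[B,A,b,C,D,e]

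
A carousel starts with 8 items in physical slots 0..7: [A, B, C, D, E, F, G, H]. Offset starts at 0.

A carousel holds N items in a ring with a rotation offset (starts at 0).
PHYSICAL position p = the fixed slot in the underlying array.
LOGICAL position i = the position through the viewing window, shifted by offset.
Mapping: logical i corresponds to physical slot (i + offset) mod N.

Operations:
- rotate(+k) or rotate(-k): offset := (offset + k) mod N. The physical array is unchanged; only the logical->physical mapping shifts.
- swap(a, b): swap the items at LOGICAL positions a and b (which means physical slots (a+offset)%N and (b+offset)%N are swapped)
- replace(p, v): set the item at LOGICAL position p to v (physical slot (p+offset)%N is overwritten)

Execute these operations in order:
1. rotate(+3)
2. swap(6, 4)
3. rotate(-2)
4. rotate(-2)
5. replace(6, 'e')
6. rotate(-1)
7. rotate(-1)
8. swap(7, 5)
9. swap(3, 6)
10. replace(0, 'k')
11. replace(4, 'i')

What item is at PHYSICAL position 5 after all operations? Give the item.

Answer: k

Derivation:
After op 1 (rotate(+3)): offset=3, physical=[A,B,C,D,E,F,G,H], logical=[D,E,F,G,H,A,B,C]
After op 2 (swap(6, 4)): offset=3, physical=[A,H,C,D,E,F,G,B], logical=[D,E,F,G,B,A,H,C]
After op 3 (rotate(-2)): offset=1, physical=[A,H,C,D,E,F,G,B], logical=[H,C,D,E,F,G,B,A]
After op 4 (rotate(-2)): offset=7, physical=[A,H,C,D,E,F,G,B], logical=[B,A,H,C,D,E,F,G]
After op 5 (replace(6, 'e')): offset=7, physical=[A,H,C,D,E,e,G,B], logical=[B,A,H,C,D,E,e,G]
After op 6 (rotate(-1)): offset=6, physical=[A,H,C,D,E,e,G,B], logical=[G,B,A,H,C,D,E,e]
After op 7 (rotate(-1)): offset=5, physical=[A,H,C,D,E,e,G,B], logical=[e,G,B,A,H,C,D,E]
After op 8 (swap(7, 5)): offset=5, physical=[A,H,E,D,C,e,G,B], logical=[e,G,B,A,H,E,D,C]
After op 9 (swap(3, 6)): offset=5, physical=[D,H,E,A,C,e,G,B], logical=[e,G,B,D,H,E,A,C]
After op 10 (replace(0, 'k')): offset=5, physical=[D,H,E,A,C,k,G,B], logical=[k,G,B,D,H,E,A,C]
After op 11 (replace(4, 'i')): offset=5, physical=[D,i,E,A,C,k,G,B], logical=[k,G,B,D,i,E,A,C]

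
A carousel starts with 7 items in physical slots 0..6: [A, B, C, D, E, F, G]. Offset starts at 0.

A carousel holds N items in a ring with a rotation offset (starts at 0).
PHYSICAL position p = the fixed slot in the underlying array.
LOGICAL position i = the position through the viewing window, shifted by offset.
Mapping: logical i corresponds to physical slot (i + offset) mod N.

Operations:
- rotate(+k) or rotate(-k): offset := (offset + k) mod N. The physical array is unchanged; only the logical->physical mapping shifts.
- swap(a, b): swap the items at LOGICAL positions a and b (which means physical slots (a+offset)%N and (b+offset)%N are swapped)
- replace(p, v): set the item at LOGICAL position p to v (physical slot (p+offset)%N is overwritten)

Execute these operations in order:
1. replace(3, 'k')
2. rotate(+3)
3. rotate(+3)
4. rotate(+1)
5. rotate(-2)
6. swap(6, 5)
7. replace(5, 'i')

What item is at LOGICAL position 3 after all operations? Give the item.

After op 1 (replace(3, 'k')): offset=0, physical=[A,B,C,k,E,F,G], logical=[A,B,C,k,E,F,G]
After op 2 (rotate(+3)): offset=3, physical=[A,B,C,k,E,F,G], logical=[k,E,F,G,A,B,C]
After op 3 (rotate(+3)): offset=6, physical=[A,B,C,k,E,F,G], logical=[G,A,B,C,k,E,F]
After op 4 (rotate(+1)): offset=0, physical=[A,B,C,k,E,F,G], logical=[A,B,C,k,E,F,G]
After op 5 (rotate(-2)): offset=5, physical=[A,B,C,k,E,F,G], logical=[F,G,A,B,C,k,E]
After op 6 (swap(6, 5)): offset=5, physical=[A,B,C,E,k,F,G], logical=[F,G,A,B,C,E,k]
After op 7 (replace(5, 'i')): offset=5, physical=[A,B,C,i,k,F,G], logical=[F,G,A,B,C,i,k]

Answer: B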